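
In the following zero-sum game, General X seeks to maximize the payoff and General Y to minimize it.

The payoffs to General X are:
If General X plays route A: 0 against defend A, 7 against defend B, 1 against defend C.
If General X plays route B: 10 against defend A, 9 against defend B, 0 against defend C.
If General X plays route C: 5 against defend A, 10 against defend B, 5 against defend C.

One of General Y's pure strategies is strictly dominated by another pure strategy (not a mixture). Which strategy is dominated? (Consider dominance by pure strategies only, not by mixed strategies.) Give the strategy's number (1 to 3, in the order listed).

General Y prefers columns that give General X less. Compare defend B with defend C: 1 < 7, 0 < 9, 5 < 10.
So defend C strictly dominates defend B for General Y; defend B is strictly dominated.

2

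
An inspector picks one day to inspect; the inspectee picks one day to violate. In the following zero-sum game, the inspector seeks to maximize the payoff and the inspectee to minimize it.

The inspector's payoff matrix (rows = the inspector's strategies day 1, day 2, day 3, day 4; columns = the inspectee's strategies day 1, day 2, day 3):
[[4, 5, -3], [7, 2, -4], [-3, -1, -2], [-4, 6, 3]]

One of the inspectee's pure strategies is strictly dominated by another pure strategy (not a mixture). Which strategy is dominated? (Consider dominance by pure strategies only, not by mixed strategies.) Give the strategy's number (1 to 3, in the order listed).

2

The inspectee prefers columns that give the inspector less. Compare day 2 with day 3: -3 < 5, -4 < 2, -2 < -1, 3 < 6.
So day 3 strictly dominates day 2 for the inspectee; day 2 is strictly dominated.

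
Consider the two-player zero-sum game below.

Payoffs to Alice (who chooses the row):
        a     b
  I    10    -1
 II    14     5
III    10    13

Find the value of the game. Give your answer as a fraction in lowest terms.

11

Row I is strictly dominated by row II, so Alice never plays it.
The remaining 2×2 game on (II, III) × (a, b) has no saddle point. Let Alice play II with probability p; indifference gives 14p + 10(1−p) = 5p + 13(1−p), so p = 1/4.
Similarly Bob's optimal q on a is 2/3, and the value is 14·(2/3) + (5)·(1/3) = 11.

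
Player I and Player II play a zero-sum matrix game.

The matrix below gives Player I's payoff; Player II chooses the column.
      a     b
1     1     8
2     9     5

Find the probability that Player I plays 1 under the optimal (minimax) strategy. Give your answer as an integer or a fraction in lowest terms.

Row minima are 1 and 5, so Player I's maximin is 5; column maxima are 9 and 8, so Player II's minimax is 8. These differ, so the equilibrium is in mixed strategies.
Let Player I play 1 with probability p. Player II is indifferent when p + 9(1−p) = 8p + 5(1−p), giving p = 4/11.

4/11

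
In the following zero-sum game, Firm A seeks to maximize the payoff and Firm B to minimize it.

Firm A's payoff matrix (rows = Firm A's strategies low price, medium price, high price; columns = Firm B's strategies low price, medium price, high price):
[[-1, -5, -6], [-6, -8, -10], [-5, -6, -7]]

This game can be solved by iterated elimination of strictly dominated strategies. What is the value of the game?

Row medium price is strictly dominated by row low price (-1>-6, -5>-8, -6>-10); eliminate medium price.
Column low price is strictly dominated by medium price for Firm B (-5<-1, -6<-5); eliminate low price.
Row high price is strictly dominated by row low price (-5>-6, -6>-7); eliminate high price.
Column medium price is strictly dominated by high price for Firm B (-6<-5); eliminate medium price.
Only (low price, high price) remains, with payoff -6.

-6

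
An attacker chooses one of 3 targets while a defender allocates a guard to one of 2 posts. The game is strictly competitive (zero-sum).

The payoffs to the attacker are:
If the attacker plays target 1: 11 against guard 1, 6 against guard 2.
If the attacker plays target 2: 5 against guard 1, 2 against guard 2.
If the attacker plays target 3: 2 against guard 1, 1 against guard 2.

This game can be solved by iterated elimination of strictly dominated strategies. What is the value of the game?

Column guard 1 is strictly dominated by guard 2 for the defender (6<11, 2<5, 1<2); eliminate guard 1.
Row target 2 is strictly dominated by row target 1 (6>2); eliminate target 2.
Row target 3 is strictly dominated by row target 1 (6>1); eliminate target 3.
Only (target 1, guard 2) remains, with payoff 6.

6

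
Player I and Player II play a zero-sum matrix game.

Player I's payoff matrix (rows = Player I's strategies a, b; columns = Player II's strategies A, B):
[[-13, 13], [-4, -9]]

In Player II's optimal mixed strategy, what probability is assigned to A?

22/31

Row minima are -13 and -9, so Player I's maximin is -9; column maxima are -4 and 13, so Player II's minimax is -4. These differ, so the equilibrium is in mixed strategies.
Let Player II play A with probability q. Player I is indifferent when −13q + 13(1−q) = −4q − 9(1−q), giving q = 22/31.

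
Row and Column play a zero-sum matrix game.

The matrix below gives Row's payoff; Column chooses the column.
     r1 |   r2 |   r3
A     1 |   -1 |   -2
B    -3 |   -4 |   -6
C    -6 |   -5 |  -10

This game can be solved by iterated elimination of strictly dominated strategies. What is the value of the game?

-2

Column r1 is strictly dominated by r3 for Column (-2<1, -6<-3, -10<-6); eliminate r1.
Row B is strictly dominated by row A (-1>-4, -2>-6); eliminate B.
Column r2 is strictly dominated by r3 for Column (-2<-1, -10<-5); eliminate r2.
Row C is strictly dominated by row A (-2>-10); eliminate C.
Only (A, r3) remains, with payoff -2.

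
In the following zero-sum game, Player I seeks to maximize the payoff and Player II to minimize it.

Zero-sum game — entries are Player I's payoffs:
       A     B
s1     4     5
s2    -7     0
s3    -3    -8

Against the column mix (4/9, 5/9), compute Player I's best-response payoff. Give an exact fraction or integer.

41/9

s1: (4)·(4/9) + (5)·(5/9) = 41/9.
s2: (-7)·(4/9) + (0)·(5/9) = -28/9.
s3: (-3)·(4/9) + (-8)·(5/9) = -52/9.
The best pure response is s1 with expected payoff 41/9.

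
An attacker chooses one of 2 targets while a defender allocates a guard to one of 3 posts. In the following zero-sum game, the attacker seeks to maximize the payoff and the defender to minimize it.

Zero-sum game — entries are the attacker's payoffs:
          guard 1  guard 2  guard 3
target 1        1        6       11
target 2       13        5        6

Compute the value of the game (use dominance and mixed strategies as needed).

Column guard 3 is strictly dominated by guard 2 for the defender (it gives the attacker more in every row).
The remaining 2×2 game on (target 1, target 2) × (guard 1, guard 2) has no saddle point. Let the attacker play target 1 with probability p; indifference gives p + 13(1−p) = 6p + 5(1−p), so p = 8/13.
Similarly the defender's optimal q on guard 1 is 1/13, and the value is 1·(1/13) + (6)·(12/13) = 73/13.

73/13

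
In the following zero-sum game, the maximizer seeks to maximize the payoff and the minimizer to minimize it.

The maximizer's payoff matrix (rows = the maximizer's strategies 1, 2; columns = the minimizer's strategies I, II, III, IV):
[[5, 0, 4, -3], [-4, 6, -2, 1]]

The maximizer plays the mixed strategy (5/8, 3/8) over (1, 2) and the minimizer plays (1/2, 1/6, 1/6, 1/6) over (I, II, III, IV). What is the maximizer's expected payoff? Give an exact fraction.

Against (1/2, 1/6, 1/6, 1/6), each row's expected payoff is 1: 8/3; 2: -7/6.
Taking the (5/8, 3/8)-weighted average: (5/8)·(8/3) + (3/8)·(-7/6) = 59/48.

59/48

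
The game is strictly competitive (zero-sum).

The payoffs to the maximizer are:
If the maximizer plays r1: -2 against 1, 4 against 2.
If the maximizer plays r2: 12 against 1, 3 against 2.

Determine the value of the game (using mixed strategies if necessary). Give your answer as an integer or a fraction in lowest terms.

18/5

Row minima are -2 and 3, so the maximizer's maximin is 3; column maxima are 12 and 4, so the minimizer's minimax is 4. These differ, so the equilibrium is in mixed strategies.
Let the maximizer play r1 with probability p. The minimizer is indifferent when −2p + 12(1−p) = 4p + 3(1−p), giving p = 3/5.
Let the minimizer play 1 with probability q. The maximizer is indifferent when −2q + 4(1−q) = 12q + 3(1−q), giving q = 1/15.
The value is -2·(1/15) + (4)·(14/15) = 18/5.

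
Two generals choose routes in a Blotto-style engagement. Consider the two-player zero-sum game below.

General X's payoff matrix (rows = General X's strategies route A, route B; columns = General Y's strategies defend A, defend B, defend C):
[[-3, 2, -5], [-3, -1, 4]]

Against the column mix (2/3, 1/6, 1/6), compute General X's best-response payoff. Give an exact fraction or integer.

-3/2

route A: (-3)·(2/3) + (2)·(1/6) + (-5)·(1/6) = -5/2.
route B: (-3)·(2/3) + (-1)·(1/6) + (4)·(1/6) = -3/2.
The best pure response is route B with expected payoff -3/2.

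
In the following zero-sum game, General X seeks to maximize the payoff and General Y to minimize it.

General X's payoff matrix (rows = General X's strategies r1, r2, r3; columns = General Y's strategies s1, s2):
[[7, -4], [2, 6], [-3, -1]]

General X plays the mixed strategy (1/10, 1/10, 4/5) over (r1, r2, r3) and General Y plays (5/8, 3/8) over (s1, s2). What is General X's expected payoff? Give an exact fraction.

Against (5/8, 3/8), each row's expected payoff is r1: 23/8; r2: 7/2; r3: -9/4.
Taking the (1/10, 1/10, 4/5)-weighted average: (1/10)·(23/8) + (1/10)·(7/2) + (4/5)·(-9/4) = -93/80.

-93/80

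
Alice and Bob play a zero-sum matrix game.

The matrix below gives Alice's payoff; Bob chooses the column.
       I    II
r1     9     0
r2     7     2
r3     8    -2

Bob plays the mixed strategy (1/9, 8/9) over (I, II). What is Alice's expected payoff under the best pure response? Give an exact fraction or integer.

23/9

r1: (9)·(1/9) + (0)·(8/9) = 1.
r2: (7)·(1/9) + (2)·(8/9) = 23/9.
r3: (8)·(1/9) + (-2)·(8/9) = -8/9.
The best pure response is r2 with expected payoff 23/9.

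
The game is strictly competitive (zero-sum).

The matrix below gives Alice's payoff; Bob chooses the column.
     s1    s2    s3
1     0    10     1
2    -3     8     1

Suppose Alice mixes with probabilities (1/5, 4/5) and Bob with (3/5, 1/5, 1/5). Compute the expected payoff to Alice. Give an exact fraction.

11/25

Against (3/5, 1/5, 1/5), each row's expected payoff is 1: 11/5; 2: 0.
Taking the (1/5, 4/5)-weighted average: (1/5)·(11/5) + (4/5)·(0) = 11/25.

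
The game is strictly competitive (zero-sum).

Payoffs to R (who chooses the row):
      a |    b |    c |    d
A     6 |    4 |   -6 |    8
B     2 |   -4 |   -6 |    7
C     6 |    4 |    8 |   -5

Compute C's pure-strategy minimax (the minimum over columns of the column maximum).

The worst case (largest entry) in each column is a: 6, b: 4, c: 8, d: 8.
The best (smallest) of these is 4.

4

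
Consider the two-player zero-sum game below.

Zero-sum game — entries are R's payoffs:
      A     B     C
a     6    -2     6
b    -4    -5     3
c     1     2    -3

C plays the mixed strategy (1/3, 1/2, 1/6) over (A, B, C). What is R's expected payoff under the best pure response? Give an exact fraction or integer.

a: (6)·(1/3) + (-2)·(1/2) + (6)·(1/6) = 2.
b: (-4)·(1/3) + (-5)·(1/2) + (3)·(1/6) = -10/3.
c: (1)·(1/3) + (2)·(1/2) + (-3)·(1/6) = 5/6.
The best pure response is a with expected payoff 2.

2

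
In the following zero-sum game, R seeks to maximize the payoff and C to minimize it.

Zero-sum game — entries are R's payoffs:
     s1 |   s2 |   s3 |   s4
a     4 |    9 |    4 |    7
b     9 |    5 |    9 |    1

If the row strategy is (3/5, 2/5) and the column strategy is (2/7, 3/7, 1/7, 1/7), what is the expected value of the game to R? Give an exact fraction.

32/5

Against (2/7, 3/7, 1/7, 1/7), each row's expected payoff is a: 46/7; b: 43/7.
Taking the (3/5, 2/5)-weighted average: (3/5)·(46/7) + (2/5)·(43/7) = 32/5.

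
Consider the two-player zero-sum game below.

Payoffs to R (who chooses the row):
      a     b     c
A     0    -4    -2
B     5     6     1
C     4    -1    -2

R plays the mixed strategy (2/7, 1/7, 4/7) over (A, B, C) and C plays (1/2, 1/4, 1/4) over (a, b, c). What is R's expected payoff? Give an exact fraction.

25/28

Against (1/2, 1/4, 1/4), each row's expected payoff is A: -3/2; B: 17/4; C: 5/4.
Taking the (2/7, 1/7, 4/7)-weighted average: (2/7)·(-3/2) + (1/7)·(17/4) + (4/7)·(5/4) = 25/28.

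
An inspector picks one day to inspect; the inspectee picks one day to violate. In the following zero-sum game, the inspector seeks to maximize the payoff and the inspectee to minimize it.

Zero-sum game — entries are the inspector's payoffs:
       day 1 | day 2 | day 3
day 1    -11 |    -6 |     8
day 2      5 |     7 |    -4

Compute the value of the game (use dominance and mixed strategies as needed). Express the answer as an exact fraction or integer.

-1/7

Column day 2 is strictly dominated by day 1 for the inspectee (it gives the inspector more in every row).
The remaining 2×2 game on (day 1, day 2) × (day 1, day 3) has no saddle point. Let the inspector play day 1 with probability p; indifference gives −11p + 5(1−p) = 8p − 4(1−p), so p = 9/28.
Similarly the inspectee's optimal q on day 1 is 3/7, and the value is -11·(3/7) + (8)·(4/7) = -1/7.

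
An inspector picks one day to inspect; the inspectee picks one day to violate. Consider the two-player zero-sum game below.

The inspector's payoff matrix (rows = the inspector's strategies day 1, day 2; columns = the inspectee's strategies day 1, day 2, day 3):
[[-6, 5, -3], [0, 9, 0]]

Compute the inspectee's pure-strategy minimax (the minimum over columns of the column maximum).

The worst case (largest entry) in each column is day 1: 0, day 2: 9, day 3: 0.
The best (smallest) of these is 0.

0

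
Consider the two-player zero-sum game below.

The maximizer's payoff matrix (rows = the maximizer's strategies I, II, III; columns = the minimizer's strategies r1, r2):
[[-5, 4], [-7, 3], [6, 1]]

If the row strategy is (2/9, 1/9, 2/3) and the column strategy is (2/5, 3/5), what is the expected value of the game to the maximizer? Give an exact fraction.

89/45

Against (2/5, 3/5), each row's expected payoff is I: 2/5; II: -1; III: 3.
Taking the (2/9, 1/9, 2/3)-weighted average: (2/9)·(2/5) + (1/9)·(-1) + (2/3)·(3) = 89/45.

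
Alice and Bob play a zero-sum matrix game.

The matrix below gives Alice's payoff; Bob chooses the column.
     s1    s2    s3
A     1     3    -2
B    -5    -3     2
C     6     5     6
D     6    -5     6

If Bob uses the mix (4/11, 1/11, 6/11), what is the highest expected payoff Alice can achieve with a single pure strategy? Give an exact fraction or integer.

65/11

A: (1)·(4/11) + (3)·(1/11) + (-2)·(6/11) = -5/11.
B: (-5)·(4/11) + (-3)·(1/11) + (2)·(6/11) = -1.
C: (6)·(4/11) + (5)·(1/11) + (6)·(6/11) = 65/11.
D: (6)·(4/11) + (-5)·(1/11) + (6)·(6/11) = 5.
The best pure response is C with expected payoff 65/11.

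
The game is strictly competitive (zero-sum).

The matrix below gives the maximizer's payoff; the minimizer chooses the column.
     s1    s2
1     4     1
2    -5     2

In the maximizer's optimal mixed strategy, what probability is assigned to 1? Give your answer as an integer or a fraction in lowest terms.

Row minima are 1 and -5, so the maximizer's maximin is 1; column maxima are 4 and 2, so the minimizer's minimax is 2. These differ, so the equilibrium is in mixed strategies.
Let the maximizer play 1 with probability p. The minimizer is indifferent when 4p − 5(1−p) = p + 2(1−p), giving p = 7/10.

7/10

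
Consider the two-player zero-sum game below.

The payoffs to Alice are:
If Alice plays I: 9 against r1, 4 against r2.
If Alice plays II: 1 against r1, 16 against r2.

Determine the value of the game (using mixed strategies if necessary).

7

Row minima are 4 and 1, so Alice's maximin is 4; column maxima are 9 and 16, so Bob's minimax is 9. These differ, so the equilibrium is in mixed strategies.
Let Alice play I with probability p. Bob is indifferent when 9p + (1−p) = 4p + 16(1−p), giving p = 3/4.
Let Bob play r1 with probability q. Alice is indifferent when 9q + 4(1−q) = q + 16(1−q), giving q = 3/5.
The value is 9·(3/5) + (4)·(2/5) = 7.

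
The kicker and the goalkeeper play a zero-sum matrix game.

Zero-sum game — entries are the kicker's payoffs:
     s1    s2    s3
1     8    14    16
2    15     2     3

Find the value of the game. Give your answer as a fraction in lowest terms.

Column s3 is strictly dominated by s2 for the goalkeeper (it gives the kicker more in every row).
The remaining 2×2 game on (1, 2) × (s1, s2) has no saddle point. Let the kicker play 1 with probability p; indifference gives 8p + 15(1−p) = 14p + 2(1−p), so p = 13/19.
Similarly the goalkeeper's optimal q on s1 is 12/19, and the value is 8·(12/19) + (14)·(7/19) = 194/19.

194/19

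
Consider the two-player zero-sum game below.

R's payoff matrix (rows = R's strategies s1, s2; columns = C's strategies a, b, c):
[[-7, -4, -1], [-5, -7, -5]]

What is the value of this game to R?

Column c is strictly dominated by b for C (it gives R more in every row).
The remaining 2×2 game on (s1, s2) × (a, b) has no saddle point. Let R play s1 with probability p; indifference gives −7p − 5(1−p) = −4p − 7(1−p), so p = 2/5.
Similarly C's optimal q on a is 3/5, and the value is -7·(3/5) + (-4)·(2/5) = -29/5.

-29/5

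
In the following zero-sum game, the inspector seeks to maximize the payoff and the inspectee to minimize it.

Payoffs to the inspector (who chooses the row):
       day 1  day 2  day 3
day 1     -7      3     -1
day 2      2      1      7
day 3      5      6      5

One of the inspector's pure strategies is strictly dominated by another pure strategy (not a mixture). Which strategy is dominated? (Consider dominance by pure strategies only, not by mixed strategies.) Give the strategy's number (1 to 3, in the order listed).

1

Compare day 1 with day 3: 5 > -7, 6 > 3, 5 > -1.
So day 3 strictly dominates day 1 for the inspector; day 1 is strictly dominated.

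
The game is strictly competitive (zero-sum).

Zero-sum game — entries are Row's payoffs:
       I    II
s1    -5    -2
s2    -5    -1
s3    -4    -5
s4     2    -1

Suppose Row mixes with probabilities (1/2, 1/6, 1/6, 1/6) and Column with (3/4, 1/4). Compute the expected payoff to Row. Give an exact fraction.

Against (3/4, 1/4), each row's expected payoff is s1: -17/4; s2: -4; s3: -17/4; s4: 5/4.
Taking the (1/2, 1/6, 1/6, 1/6)-weighted average: (1/2)·(-17/4) + (1/6)·(-4) + (1/6)·(-17/4) + (1/6)·(5/4) = -79/24.

-79/24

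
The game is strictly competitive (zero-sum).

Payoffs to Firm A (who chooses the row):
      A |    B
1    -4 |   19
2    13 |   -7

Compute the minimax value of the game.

219/43

Row minima are -4 and -7, so Firm A's maximin is -4; column maxima are 13 and 19, so Firm B's minimax is 13. These differ, so the equilibrium is in mixed strategies.
Let Firm A play 1 with probability p. Firm B is indifferent when −4p + 13(1−p) = 19p − 7(1−p), giving p = 20/43.
Let Firm B play A with probability q. Firm A is indifferent when −4q + 19(1−q) = 13q − 7(1−q), giving q = 26/43.
The value is -4·(26/43) + (19)·(17/43) = 219/43.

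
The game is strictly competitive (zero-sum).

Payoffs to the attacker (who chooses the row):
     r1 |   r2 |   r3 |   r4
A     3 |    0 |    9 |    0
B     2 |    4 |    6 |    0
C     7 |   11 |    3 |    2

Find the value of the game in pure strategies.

2

Row minima: 0, 0, 2 → the attacker's maximin is 2.
Column maxima: 7, 11, 9, 2 → the defender's minimax is 2.
They coincide at (C, r4), so the value is 2.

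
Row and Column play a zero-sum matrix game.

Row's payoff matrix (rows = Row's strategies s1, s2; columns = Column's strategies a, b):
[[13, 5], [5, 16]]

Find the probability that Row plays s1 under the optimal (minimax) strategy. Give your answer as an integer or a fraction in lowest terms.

Row minima are 5 and 5, so Row's maximin is 5; column maxima are 13 and 16, so Column's minimax is 13. These differ, so the equilibrium is in mixed strategies.
Let Row play s1 with probability p. Column is indifferent when 13p + 5(1−p) = 5p + 16(1−p), giving p = 11/19.

11/19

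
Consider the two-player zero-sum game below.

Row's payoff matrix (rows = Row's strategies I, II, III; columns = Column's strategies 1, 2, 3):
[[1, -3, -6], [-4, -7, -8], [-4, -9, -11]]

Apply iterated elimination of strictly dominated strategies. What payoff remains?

-6

Column 1 is strictly dominated by 2 for Column (-3<1, -7<-4, -9<-4); eliminate 1.
Column 2 is strictly dominated by 3 for Column (-6<-3, -8<-7, -11<-9); eliminate 2.
Row II is strictly dominated by row I (-6>-8); eliminate II.
Row III is strictly dominated by row I (-6>-11); eliminate III.
Only (I, 3) remains, with payoff -6.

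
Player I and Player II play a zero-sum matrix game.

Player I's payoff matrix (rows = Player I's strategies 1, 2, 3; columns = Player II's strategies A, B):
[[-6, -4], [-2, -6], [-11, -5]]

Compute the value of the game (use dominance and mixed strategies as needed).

Row 3 is strictly dominated by row 1, so Player I never plays it.
The remaining 2×2 game on (1, 2) × (A, B) has no saddle point. Let Player I play 1 with probability p; indifference gives −6p − 2(1−p) = −4p − 6(1−p), so p = 2/3.
Similarly Player II's optimal q on A is 1/3, and the value is -6·(1/3) + (-4)·(2/3) = -14/3.

-14/3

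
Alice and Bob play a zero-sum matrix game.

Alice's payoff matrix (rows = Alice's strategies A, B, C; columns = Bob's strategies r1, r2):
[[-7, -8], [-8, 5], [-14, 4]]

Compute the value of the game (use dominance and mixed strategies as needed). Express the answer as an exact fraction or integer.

Row C is strictly dominated by row B, so Alice never plays it.
The remaining 2×2 game on (A, B) × (r1, r2) has no saddle point. Let Alice play A with probability p; indifference gives −7p − 8(1−p) = −8p + 5(1−p), so p = 13/14.
Similarly Bob's optimal q on r1 is 13/14, and the value is -7·(13/14) + (-8)·(1/14) = -99/14.

-99/14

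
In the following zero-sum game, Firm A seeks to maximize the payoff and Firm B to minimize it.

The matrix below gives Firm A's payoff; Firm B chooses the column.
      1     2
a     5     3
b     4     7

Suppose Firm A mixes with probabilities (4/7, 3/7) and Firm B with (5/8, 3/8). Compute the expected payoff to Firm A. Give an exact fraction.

37/8

Against (5/8, 3/8), each row's expected payoff is a: 17/4; b: 41/8.
Taking the (4/7, 3/7)-weighted average: (4/7)·(17/4) + (3/7)·(41/8) = 37/8.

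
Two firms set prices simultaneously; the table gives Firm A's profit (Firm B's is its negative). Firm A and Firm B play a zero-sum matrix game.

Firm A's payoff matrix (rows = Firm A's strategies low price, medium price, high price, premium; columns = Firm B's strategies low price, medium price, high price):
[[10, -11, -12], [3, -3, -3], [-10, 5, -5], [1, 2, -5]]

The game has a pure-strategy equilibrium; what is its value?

Row minima: -12, -3, -10, -5 → Firm A's maximin is -3.
Column maxima: 10, 5, -3 → Firm B's minimax is -3.
They coincide at (medium price, high price), so the value is -3.

-3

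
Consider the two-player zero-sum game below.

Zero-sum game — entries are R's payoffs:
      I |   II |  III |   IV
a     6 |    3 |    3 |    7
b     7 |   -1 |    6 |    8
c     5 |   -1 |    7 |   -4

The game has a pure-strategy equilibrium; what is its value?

3

Row minima: 3, -1, -4 → R's maximin is 3.
Column maxima: 7, 3, 7, 8 → C's minimax is 3.
They coincide at (a, II), so the value is 3.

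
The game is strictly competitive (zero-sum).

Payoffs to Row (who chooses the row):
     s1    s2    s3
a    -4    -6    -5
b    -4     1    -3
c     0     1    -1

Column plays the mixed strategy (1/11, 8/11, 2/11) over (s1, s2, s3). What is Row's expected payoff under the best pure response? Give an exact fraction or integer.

6/11

a: (-4)·(1/11) + (-6)·(8/11) + (-5)·(2/11) = -62/11.
b: (-4)·(1/11) + (1)·(8/11) + (-3)·(2/11) = -2/11.
c: (0)·(1/11) + (1)·(8/11) + (-1)·(2/11) = 6/11.
The best pure response is c with expected payoff 6/11.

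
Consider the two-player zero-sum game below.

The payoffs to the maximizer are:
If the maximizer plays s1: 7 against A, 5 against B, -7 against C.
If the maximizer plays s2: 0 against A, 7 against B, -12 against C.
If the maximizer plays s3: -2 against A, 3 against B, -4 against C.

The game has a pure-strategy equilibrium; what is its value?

-4

Row minima: -7, -12, -4 → the maximizer's maximin is -4.
Column maxima: 7, 7, -4 → the minimizer's minimax is -4.
They coincide at (s3, C), so the value is -4.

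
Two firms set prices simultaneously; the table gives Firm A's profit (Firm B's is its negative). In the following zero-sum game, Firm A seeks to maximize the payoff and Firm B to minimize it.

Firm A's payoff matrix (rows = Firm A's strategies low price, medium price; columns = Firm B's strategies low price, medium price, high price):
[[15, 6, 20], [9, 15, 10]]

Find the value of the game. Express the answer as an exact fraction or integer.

57/5

Column high price is strictly dominated by low price for Firm B (it gives Firm A more in every row).
The remaining 2×2 game on (low price, medium price) × (low price, medium price) has no saddle point. Let Firm A play low price with probability p; indifference gives 15p + 9(1−p) = 6p + 15(1−p), so p = 2/5.
Similarly Firm B's optimal q on low price is 3/5, and the value is 15·(3/5) + (6)·(2/5) = 57/5.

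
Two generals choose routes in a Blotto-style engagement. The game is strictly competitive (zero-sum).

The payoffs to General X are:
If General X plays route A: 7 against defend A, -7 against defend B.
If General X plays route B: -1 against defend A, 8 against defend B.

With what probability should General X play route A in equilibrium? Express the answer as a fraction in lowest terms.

9/23

Row minima are -7 and -1, so General X's maximin is -1; column maxima are 7 and 8, so General Y's minimax is 7. These differ, so the equilibrium is in mixed strategies.
Let General X play route A with probability p. General Y is indifferent when 7p − (1−p) = −7p + 8(1−p), giving p = 9/23.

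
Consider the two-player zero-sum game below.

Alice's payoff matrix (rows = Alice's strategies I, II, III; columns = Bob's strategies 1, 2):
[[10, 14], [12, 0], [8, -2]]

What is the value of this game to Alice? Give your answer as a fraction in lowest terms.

21/2

Row III is strictly dominated by row II, so Alice never plays it.
The remaining 2×2 game on (I, II) × (1, 2) has no saddle point. Let Alice play I with probability p; indifference gives 10p + 12(1−p) = 14p, so p = 3/4.
Similarly Bob's optimal q on 1 is 7/8, and the value is 10·(7/8) + (14)·(1/8) = 21/2.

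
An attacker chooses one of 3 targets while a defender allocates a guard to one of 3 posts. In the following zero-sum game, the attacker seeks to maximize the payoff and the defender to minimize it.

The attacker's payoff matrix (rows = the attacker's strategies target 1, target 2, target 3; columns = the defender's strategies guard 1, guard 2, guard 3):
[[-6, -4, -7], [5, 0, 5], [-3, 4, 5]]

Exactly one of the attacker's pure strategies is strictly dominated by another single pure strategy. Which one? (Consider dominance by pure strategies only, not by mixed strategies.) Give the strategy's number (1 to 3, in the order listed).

Compare target 1 with target 2: 5 > -6, 0 > -4, 5 > -7.
So target 2 strictly dominates target 1 for the attacker; target 1 is strictly dominated.

1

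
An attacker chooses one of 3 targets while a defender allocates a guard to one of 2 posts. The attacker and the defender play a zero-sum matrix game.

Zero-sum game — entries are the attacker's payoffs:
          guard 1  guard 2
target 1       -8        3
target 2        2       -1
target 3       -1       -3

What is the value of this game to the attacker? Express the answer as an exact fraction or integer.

-1/7

Row target 3 is strictly dominated by row target 2, so the attacker never plays it.
The remaining 2×2 game on (target 1, target 2) × (guard 1, guard 2) has no saddle point. Let the attacker play target 1 with probability p; indifference gives −8p + 2(1−p) = 3p − (1−p), so p = 3/14.
Similarly the defender's optimal q on guard 1 is 2/7, and the value is -8·(2/7) + (3)·(5/7) = -1/7.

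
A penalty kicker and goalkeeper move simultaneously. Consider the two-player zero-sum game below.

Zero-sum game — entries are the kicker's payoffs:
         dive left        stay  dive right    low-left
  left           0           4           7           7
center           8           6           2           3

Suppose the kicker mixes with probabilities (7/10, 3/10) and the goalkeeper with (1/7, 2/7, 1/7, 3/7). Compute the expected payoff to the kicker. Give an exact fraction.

Against (1/7, 2/7, 1/7, 3/7), each row's expected payoff is left: 36/7; center: 31/7.
Taking the (7/10, 3/10)-weighted average: (7/10)·(36/7) + (3/10)·(31/7) = 69/14.

69/14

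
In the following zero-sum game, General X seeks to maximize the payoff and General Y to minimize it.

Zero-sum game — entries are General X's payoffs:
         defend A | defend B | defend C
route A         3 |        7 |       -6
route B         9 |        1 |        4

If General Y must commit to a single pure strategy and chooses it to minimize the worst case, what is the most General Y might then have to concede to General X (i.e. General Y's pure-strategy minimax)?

The worst case (largest entry) in each column is defend A: 9, defend B: 7, defend C: 4.
The best (smallest) of these is 4.

4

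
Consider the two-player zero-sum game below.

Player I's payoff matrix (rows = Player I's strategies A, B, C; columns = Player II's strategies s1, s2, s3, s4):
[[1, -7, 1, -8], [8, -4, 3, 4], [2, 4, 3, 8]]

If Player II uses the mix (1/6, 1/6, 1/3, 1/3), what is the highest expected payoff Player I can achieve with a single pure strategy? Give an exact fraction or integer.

A: (1)·(1/6) + (-7)·(1/6) + (1)·(1/3) + (-8)·(1/3) = -10/3.
B: (8)·(1/6) + (-4)·(1/6) + (3)·(1/3) + (4)·(1/3) = 3.
C: (2)·(1/6) + (4)·(1/6) + (3)·(1/3) + (8)·(1/3) = 14/3.
The best pure response is C with expected payoff 14/3.

14/3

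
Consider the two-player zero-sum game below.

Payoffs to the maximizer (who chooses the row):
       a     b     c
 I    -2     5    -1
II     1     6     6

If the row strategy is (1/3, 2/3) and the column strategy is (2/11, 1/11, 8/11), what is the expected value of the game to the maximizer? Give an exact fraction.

35/11

Against (2/11, 1/11, 8/11), each row's expected payoff is I: -7/11; II: 56/11.
Taking the (1/3, 2/3)-weighted average: (1/3)·(-7/11) + (2/3)·(56/11) = 35/11.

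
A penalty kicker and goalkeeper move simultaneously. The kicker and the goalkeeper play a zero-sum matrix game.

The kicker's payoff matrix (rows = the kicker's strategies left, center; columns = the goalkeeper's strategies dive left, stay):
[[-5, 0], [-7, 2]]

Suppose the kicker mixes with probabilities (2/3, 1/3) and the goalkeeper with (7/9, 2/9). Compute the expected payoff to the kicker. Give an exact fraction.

Against (7/9, 2/9), each row's expected payoff is left: -35/9; center: -5.
Taking the (2/3, 1/3)-weighted average: (2/3)·(-35/9) + (1/3)·(-5) = -115/27.

-115/27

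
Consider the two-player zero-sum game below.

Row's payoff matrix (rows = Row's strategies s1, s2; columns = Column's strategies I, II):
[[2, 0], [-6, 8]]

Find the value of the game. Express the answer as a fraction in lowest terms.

1

Row minima are 0 and -6, so Row's maximin is 0; column maxima are 2 and 8, so Column's minimax is 2. These differ, so the equilibrium is in mixed strategies.
Let Row play s1 with probability p. Column is indifferent when 2p − 6(1−p) = 8(1−p), giving p = 7/8.
Let Column play I with probability q. Row is indifferent when 2q = −6q + 8(1−q), giving q = 1/2.
The value is 2·(1/2) + (0)·(1/2) = 1.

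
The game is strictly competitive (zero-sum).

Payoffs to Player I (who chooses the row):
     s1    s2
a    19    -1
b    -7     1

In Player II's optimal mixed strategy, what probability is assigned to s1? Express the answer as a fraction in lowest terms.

1/14

Row minima are -1 and -7, so Player I's maximin is -1; column maxima are 19 and 1, so Player II's minimax is 1. These differ, so the equilibrium is in mixed strategies.
Let Player II play s1 with probability q. Player I is indifferent when 19q − (1−q) = −7q + (1−q), giving q = 1/14.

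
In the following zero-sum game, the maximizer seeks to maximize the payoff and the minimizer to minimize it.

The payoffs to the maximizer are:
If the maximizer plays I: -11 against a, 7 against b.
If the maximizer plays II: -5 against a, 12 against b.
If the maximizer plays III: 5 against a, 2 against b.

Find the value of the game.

Row I is strictly dominated by row II, so the maximizer never plays it.
The remaining 2×2 game on (II, III) × (a, b) has no saddle point. Let the maximizer play II with probability p; indifference gives −5p + 5(1−p) = 12p + 2(1−p), so p = 3/20.
Similarly the minimizer's optimal q on a is 1/2, and the value is -5·(1/2) + (12)·(1/2) = 7/2.

7/2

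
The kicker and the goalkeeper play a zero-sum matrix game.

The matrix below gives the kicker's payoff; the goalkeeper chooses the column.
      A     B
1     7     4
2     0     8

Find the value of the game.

Row minima are 4 and 0, so the kicker's maximin is 4; column maxima are 7 and 8, so the goalkeeper's minimax is 7. These differ, so the equilibrium is in mixed strategies.
Let the kicker play 1 with probability p. The goalkeeper is indifferent when 7p = 4p + 8(1−p), giving p = 8/11.
Let the goalkeeper play A with probability q. The kicker is indifferent when 7q + 4(1−q) = 8(1−q), giving q = 4/11.
The value is 7·(4/11) + (4)·(7/11) = 56/11.

56/11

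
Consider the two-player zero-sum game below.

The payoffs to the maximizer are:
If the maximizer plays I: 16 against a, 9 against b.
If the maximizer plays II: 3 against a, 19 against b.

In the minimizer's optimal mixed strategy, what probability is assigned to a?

10/23

Row minima are 9 and 3, so the maximizer's maximin is 9; column maxima are 16 and 19, so the minimizer's minimax is 16. These differ, so the equilibrium is in mixed strategies.
Let the minimizer play a with probability q. The maximizer is indifferent when 16q + 9(1−q) = 3q + 19(1−q), giving q = 10/23.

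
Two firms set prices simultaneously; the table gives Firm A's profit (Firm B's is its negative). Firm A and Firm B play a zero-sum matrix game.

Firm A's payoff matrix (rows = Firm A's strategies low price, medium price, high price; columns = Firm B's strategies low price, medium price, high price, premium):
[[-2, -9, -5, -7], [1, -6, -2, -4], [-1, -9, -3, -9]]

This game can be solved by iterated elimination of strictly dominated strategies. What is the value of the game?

-6

Column low price is strictly dominated by medium price for Firm B (-9<-2, -6<1, -9<-1); eliminate low price.
Column high price is strictly dominated by medium price for Firm B (-9<-5, -6<-2, -9<-3); eliminate high price.
Row high price is strictly dominated by row medium price (-6>-9, -4>-9); eliminate high price.
Row low price is strictly dominated by row medium price (-6>-9, -4>-7); eliminate low price.
Column premium is strictly dominated by medium price for Firm B (-6<-4); eliminate premium.
Only (medium price, medium price) remains, with payoff -6.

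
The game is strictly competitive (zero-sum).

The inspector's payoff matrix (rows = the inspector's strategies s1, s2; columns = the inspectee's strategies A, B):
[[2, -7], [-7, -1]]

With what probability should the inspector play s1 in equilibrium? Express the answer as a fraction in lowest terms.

Row minima are -7 and -7, so the inspector's maximin is -7; column maxima are 2 and -1, so the inspectee's minimax is -1. These differ, so the equilibrium is in mixed strategies.
Let the inspector play s1 with probability p. The inspectee is indifferent when 2p − 7(1−p) = −7p − (1−p), giving p = 2/5.

2/5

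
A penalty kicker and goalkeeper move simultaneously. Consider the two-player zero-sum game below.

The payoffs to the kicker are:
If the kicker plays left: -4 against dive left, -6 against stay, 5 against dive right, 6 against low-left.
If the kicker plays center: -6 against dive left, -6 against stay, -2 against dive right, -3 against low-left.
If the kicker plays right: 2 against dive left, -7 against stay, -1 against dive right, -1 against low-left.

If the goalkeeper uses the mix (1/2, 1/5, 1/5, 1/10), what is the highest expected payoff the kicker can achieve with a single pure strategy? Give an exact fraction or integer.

left: (-4)·(1/2) + (-6)·(1/5) + (5)·(1/5) + (6)·(1/10) = -8/5.
center: (-6)·(1/2) + (-6)·(1/5) + (-2)·(1/5) + (-3)·(1/10) = -49/10.
right: (2)·(1/2) + (-7)·(1/5) + (-1)·(1/5) + (-1)·(1/10) = -7/10.
The best pure response is right with expected payoff -7/10.

-7/10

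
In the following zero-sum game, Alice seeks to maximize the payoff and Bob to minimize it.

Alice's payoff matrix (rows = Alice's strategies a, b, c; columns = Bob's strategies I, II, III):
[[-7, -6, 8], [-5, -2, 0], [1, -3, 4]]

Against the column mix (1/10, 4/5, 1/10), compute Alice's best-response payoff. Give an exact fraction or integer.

a: (-7)·(1/10) + (-6)·(4/5) + (8)·(1/10) = -47/10.
b: (-5)·(1/10) + (-2)·(4/5) + (0)·(1/10) = -21/10.
c: (1)·(1/10) + (-3)·(4/5) + (4)·(1/10) = -19/10.
The best pure response is c with expected payoff -19/10.

-19/10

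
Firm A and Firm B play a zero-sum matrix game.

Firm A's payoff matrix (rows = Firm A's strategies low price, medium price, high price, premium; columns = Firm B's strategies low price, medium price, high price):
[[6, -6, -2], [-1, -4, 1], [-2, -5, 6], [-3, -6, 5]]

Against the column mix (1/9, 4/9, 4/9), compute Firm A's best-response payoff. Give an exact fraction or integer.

low price: (6)·(1/9) + (-6)·(4/9) + (-2)·(4/9) = -26/9.
medium price: (-1)·(1/9) + (-4)·(4/9) + (1)·(4/9) = -13/9.
high price: (-2)·(1/9) + (-5)·(4/9) + (6)·(4/9) = 2/9.
premium: (-3)·(1/9) + (-6)·(4/9) + (5)·(4/9) = -7/9.
The best pure response is high price with expected payoff 2/9.

2/9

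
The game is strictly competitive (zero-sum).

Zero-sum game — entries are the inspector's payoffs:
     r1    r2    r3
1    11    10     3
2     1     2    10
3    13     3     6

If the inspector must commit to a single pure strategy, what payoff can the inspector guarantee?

3

The worst-case payoff for each row is 1: 3, 2: 1, 3: 3.
The best of these is 3.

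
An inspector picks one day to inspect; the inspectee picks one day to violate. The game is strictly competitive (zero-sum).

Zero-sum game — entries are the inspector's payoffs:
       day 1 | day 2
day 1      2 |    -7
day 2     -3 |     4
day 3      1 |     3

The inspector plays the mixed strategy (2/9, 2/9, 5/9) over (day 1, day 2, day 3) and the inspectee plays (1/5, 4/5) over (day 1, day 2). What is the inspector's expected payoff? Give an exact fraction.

13/15

Against (1/5, 4/5), each row's expected payoff is day 1: -26/5; day 2: 13/5; day 3: 13/5.
Taking the (2/9, 2/9, 5/9)-weighted average: (2/9)·(-26/5) + (2/9)·(13/5) + (5/9)·(13/5) = 13/15.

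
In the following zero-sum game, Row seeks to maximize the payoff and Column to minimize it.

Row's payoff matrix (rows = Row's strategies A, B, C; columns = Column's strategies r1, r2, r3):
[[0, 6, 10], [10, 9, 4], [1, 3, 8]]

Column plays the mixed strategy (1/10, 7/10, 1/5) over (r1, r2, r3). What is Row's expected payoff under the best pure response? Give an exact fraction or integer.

81/10

A: (0)·(1/10) + (6)·(7/10) + (10)·(1/5) = 31/5.
B: (10)·(1/10) + (9)·(7/10) + (4)·(1/5) = 81/10.
C: (1)·(1/10) + (3)·(7/10) + (8)·(1/5) = 19/5.
The best pure response is B with expected payoff 81/10.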